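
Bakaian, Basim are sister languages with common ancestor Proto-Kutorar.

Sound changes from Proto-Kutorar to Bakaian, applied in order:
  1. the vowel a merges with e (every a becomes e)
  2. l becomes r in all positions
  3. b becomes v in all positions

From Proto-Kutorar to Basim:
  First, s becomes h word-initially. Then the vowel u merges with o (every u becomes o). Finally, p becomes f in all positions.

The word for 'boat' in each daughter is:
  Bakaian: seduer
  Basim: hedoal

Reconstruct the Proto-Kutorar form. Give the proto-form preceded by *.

Position 4: Bakaian has u, Basim has o. Bakaian preserves u here (none of its changes turn any other segment into u), so the proto-segment is *u.
Position 6: Bakaian has r, Basim has l. Basim preserves l here (none of its changes turn any other segment into l), so the proto-segment is *l.
Continuing position by position gives *sedual; check it forward:
Bakaian: *sedual
  sedual → seduel   [vowel merger]
  seduel → seduer   [unconditioned shift]
  seduer (rule 3 does not apply)
  giving Bakaian seduer.
Basim: start from *sedual.
  rule 1 (debuccalisation): sedual → hedual
  rule 2 (vowel merger): hedual → hedoal
  rule 3: no change — hedoal
  ⇒ Basim hedoal
Only *sedual yields all of Bakaian seduer, Basim hedoal.

*sedual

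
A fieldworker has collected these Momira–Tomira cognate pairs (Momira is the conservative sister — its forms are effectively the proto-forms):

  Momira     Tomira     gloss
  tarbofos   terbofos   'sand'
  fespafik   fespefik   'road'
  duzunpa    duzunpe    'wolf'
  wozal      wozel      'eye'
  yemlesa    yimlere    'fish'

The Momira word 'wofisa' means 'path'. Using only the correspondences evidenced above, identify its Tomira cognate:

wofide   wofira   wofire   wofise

yemlesa ~ yimlere — Momira s corresponds to Tomira r between vowels (before a back vowel).
duzunpa ~ duzunpe, yemlesa ~ yimlere — Momira a corresponds to Tomira e word-finally.
Applying these to Momira 'wofisa':
  wofisa → wofira   (s→r between vowels (before a back vowel))
  wofira → wofire   (a→e word-finally)
So the Tomira cognate is 'wofire'.

wofire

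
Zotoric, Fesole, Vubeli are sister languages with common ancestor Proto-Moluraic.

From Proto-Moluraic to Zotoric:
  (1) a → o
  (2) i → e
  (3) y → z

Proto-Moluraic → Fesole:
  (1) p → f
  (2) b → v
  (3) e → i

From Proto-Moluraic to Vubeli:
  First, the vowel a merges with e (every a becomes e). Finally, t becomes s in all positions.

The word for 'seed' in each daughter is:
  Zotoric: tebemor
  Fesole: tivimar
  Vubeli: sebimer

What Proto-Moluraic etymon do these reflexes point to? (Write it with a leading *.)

*tebimar

Position 4: Zotoric has e, Fesole has i, Vubeli has i. Vubeli preserves i here (none of its changes turn any other segment into i), so the proto-segment is *i.
Position 3: Zotoric has b, Fesole has v, Vubeli has b. Zotoric preserves b here (none of its changes turn any other segment into b), so the proto-segment is *b.
Position 1: Zotoric has t, Fesole has t, Vubeli has s. Zotoric preserves t here (none of its changes turn any other segment into t), so the proto-segment is *t.
Verify the candidate proto-form against each daughter:
Zotoric: start from *tebimar.
  rule 1 (vowel merger): tebimar → tebimor
  rule 2 (vowel merger): tebimor → tebemor
  rule 3: no change — tebemor
  ⇒ Zotoric tebemor
Fesole: start from *tebimar.
  rule 1: no change — tebimar
  rule 2 (unconditioned shift): tebimar → tevimar
  rule 3 (vowel merger): tevimar → tivimar
  ⇒ Fesole tivimar
Vubeli: start from *tebimar.
  rule 1 (vowel merger): tebimar → tebimer
  rule 2 (unconditioned shift): tebimer → sebimer
  ⇒ Vubeli sebimer
Only *tebimar yields all of Zotoric tebemor, Fesole tivimar, Vubeli sebimer.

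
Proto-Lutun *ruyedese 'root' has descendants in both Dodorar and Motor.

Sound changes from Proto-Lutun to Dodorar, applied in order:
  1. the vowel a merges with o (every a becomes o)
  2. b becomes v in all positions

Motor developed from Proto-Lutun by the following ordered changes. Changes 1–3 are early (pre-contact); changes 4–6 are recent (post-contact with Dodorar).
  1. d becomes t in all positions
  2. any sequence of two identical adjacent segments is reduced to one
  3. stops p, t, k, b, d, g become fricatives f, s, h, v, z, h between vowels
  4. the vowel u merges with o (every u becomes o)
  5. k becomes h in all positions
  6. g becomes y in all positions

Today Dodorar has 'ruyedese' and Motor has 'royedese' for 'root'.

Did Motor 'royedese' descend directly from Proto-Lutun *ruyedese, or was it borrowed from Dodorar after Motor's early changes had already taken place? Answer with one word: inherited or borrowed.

If inherited, *ruyedese would pass through all of Motor's changes:
Motor: start from *ruyedese.
  rule 1 (unconditioned shift): ruyedese → ruyetese
  rule 2: no change — ruyetese
  rule 3 (intervocalic lenition): ruyetese → ruyesese
  rule 4 (vowel merger): ruyesese → royesese
  rule 5: no change — royesese
  rule 6: no change — royesese
  ⇒ Motor royesese
If borrowed from Dodorar 'ruyedese' after the early changes, it would undergo only the recent ones:
  rule 4 (vowel merger): ruyedese → royedese
  rule 5 (unconditioned shift): no change (royedese)
  rule 6 (unconditioned shift): no change (royedese)
  ⇒ as a loan: royedese
Motor 'royedese' matches the loan outcome 'royedese', not the inherited 'royesese' — it skipped the early Motor changes, so it was borrowed from Dodorar.

borrowed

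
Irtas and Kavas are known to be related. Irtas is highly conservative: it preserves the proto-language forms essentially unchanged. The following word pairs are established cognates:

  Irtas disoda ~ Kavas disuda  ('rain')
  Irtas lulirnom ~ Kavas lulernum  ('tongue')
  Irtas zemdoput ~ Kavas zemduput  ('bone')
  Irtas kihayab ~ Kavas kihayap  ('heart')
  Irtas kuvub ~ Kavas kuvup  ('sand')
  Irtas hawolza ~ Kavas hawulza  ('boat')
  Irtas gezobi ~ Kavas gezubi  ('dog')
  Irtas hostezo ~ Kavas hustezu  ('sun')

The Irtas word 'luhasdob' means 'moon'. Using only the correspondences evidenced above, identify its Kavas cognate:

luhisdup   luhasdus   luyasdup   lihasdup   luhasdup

gezobi ~ gezubi — Irtas o corresponds to Kavas u after a consonant, before a labial obstruent.
kihayab ~ kihayap, kuvub ~ kuvup — Irtas b corresponds to Kavas p word-finally.
Applying these to Irtas 'luhasdob':
  luhasdob → luhasdub   (o→u after a consonant, before a labial obstruent)
  luhasdub → luhasdup   (b→p word-finally)
So the Kavas cognate is 'luhasdup'.

luhasdup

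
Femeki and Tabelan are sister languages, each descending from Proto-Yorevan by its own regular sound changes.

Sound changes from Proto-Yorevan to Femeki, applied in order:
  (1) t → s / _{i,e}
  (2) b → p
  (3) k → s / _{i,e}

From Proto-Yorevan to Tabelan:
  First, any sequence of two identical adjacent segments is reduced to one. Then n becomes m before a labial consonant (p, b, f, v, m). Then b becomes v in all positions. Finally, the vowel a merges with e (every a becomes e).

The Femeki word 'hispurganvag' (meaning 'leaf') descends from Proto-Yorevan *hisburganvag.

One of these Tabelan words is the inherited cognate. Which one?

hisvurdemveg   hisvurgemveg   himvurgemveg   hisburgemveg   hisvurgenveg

hisvurgemveg

Tabelan: *hisburganvag > hisburgamvag > hisvurgamvag > hisvurgemveg  (by nasal place assimilation, unconditioned shift, vowel merger)
The other candidates each miss or misapply at least one Tabelan change.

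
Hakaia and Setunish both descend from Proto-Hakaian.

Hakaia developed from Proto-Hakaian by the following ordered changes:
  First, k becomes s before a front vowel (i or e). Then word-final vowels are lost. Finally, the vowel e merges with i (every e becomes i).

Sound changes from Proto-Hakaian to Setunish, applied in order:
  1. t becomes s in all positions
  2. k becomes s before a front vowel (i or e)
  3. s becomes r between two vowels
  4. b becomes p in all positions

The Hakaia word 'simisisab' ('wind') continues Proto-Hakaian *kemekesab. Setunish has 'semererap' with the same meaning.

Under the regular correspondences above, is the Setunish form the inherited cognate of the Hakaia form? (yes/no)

Derive the expected Setunish reflex of *kemekesab:
Setunish: start from *kemekesab.
  rule 1: no change — kemekesab
  rule 2 (palatalisation): kemekesab → semesesab
  rule 3 (rhotacism): semesesab → semererab
  rule 4 (unconditioned shift): semererab → semererap
  ⇒ Setunish semererap
Setunish 'semererap' matches the regular reflex exactly, so the pair is cognate.

yes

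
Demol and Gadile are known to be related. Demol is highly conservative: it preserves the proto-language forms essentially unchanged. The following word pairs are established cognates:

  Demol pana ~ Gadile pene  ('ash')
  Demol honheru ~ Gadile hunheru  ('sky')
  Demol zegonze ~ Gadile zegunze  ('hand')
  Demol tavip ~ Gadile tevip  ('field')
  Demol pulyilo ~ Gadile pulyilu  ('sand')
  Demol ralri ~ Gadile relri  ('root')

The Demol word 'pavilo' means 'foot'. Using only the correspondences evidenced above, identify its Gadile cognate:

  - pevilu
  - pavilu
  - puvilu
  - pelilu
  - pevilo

pevilu

tavip ~ tevip — Demol a corresponds to Gadile e after a consonant, before a labial obstruent.
pulyilo ~ pulyilu — Demol o corresponds to Gadile u word-finally.
Applying these to Demol 'pavilo':
  pavilo → pevilo   (a→e after a consonant, before a labial obstruent)
  pevilo → pevilu   (o→u word-finally)
So the Gadile cognate is 'pevilu'.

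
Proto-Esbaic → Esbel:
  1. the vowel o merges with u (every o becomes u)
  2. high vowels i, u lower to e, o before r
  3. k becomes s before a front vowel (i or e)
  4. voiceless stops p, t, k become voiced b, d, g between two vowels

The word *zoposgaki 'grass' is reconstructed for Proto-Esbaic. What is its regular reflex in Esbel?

zubusgasi

Esbel: *zoposgaki > zupusgaki > zupusgasi > zubusgasi  (by vowel merger, palatalisation, intervocalic voicing)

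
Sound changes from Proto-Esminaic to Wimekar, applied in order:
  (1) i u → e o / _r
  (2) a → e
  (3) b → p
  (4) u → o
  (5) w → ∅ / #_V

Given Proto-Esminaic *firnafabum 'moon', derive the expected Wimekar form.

fernefepom

Wimekar: start from *firnafabum.
  rule 1 (pre-rhotic lowering): firnafabum → fernafabum
  rule 2 (vowel merger): fernafabum → fernefebum
  rule 3 (unconditioned shift): fernefebum → fernefepum
  rule 4 (vowel merger): fernefepum → fernefepom
  rule 5: no change — fernefepom
  ⇒ Wimekar fernefepom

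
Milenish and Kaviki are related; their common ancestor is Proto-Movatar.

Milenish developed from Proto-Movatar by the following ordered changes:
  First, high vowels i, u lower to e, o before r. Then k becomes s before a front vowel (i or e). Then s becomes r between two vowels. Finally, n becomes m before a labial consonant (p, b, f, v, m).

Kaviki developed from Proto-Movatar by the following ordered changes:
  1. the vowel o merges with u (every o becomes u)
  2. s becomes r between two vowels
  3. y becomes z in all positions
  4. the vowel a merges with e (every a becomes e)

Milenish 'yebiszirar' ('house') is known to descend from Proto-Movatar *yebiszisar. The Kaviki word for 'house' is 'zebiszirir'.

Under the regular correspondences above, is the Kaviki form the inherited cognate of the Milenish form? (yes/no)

Derive the expected Kaviki reflex of *yebiszisar:
Kaviki: start from *yebiszisar.
  rule 1: no change — yebiszisar
  rule 2 (rhotacism): yebiszisar → yebiszirar
  rule 3 (unconditioned shift): yebiszirar → zebiszirar
  rule 4 (vowel merger): zebiszirar → zebiszirer
  ⇒ Kaviki zebiszirer
The regular Kaviki reflex would be 'zebiszirer', but the attested form is 'zebiszirir'. The correspondence is irregular, so they are not cognates (the Kaviki form has a different source).

no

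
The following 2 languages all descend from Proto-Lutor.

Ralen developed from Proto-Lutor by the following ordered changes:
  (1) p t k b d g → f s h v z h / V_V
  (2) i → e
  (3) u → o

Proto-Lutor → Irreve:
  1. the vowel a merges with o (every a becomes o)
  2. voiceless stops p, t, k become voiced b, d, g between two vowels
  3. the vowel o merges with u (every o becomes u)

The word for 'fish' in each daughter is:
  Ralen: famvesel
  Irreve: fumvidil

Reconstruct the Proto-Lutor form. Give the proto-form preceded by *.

*famvitil

Position 6: Ralen has s, Irreve has d. Taking the neighbouring segments as reconstructed: Ralen s could go back to *t or *s; Irreve d could go back to *t or *d — the one source consistent with every daughter is *t.
Position 2: Ralen has a, Irreve has u. Ralen preserves a here (none of its changes turn any other segment into a), so the proto-segment is *a.
Verify the candidate proto-form against each daughter:
Ralen: *famvitil
  famvitil → famvisil   [intervocalic lenition]
  famvisil → famvesel   [vowel merger]
  famvesel (rule 3 does not apply)
  giving Ralen famvesel.
Irreve: start from *famvitil.
  rule 1 (vowel merger): famvitil → fomvitil
  rule 2 (intervocalic voicing): fomvitil → fomvidil
  rule 3 (vowel merger): fomvidil → fumvidil
  ⇒ Irreve fumvidil
Only *famvitil yields all of Ralen famvesel, Irreve fumvidil.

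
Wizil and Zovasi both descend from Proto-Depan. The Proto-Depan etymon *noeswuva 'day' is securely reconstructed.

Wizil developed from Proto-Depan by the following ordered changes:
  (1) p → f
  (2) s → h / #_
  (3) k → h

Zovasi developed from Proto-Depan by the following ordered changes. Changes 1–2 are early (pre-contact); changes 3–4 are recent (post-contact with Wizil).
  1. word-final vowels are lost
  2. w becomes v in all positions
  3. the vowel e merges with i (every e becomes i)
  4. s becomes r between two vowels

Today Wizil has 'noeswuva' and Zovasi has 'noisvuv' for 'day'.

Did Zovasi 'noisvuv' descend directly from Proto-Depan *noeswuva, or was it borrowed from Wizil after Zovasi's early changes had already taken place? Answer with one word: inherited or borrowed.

If inherited, *noeswuva would pass through all of Zovasi's changes:
Zovasi: *noeswuva
  noeswuva → noeswuv   [apocope]
  noeswuv → noesvuv   [unconditioned shift]
  noesvuv → noisvuv   [vowel merger]
  noisvuv (rule 4 does not apply)
  giving Zovasi noisvuv.
If borrowed from Wizil 'noeswuva' after the early changes, it would undergo only the recent ones:
  rule 3 (vowel merger): noeswuva → noiswuva
  rule 4 (rhotacism): no change (noiswuva)
  ⇒ as a loan: noiswuva
Zovasi 'noisvuv' matches the inherited outcome exactly, so it is an inherited cognate, not a loan.

inherited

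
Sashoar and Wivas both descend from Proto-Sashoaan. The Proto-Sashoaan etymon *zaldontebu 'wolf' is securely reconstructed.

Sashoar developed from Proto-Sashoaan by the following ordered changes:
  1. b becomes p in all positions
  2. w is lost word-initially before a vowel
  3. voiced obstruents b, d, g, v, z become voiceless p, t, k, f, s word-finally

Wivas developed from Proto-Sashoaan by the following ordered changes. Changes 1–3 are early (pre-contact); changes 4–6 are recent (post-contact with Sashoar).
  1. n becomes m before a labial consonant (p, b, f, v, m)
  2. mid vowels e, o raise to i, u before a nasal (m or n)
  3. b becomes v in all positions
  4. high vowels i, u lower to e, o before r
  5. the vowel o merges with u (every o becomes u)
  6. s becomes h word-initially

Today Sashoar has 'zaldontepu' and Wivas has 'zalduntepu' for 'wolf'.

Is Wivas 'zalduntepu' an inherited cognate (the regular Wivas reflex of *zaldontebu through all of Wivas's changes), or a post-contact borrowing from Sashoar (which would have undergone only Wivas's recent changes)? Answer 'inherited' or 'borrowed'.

borrowed

If inherited, *zaldontebu would pass through all of Wivas's changes:
Wivas: start from *zaldontebu.
  rule 1: no change — zaldontebu
  rule 2 (pre-nasal raising): zaldontebu → zalduntebu
  rule 3 (unconditioned shift): zalduntebu → zalduntevu
  rule 4: no change — zalduntevu
  rule 5: no change — zalduntevu
  rule 6: no change — zalduntevu
  ⇒ Wivas zalduntevu
If borrowed from Sashoar 'zaldontepu' after the early changes, it would undergo only the recent ones:
  rule 4 (pre-rhotic lowering): no change (zaldontepu)
  rule 5 (vowel merger): zaldontepu → zalduntepu
  rule 6 (debuccalisation): no change (zalduntepu)
  ⇒ as a loan: zalduntepu
Wivas 'zalduntepu' matches the loan outcome 'zalduntepu', not the inherited 'zalduntevu' — it skipped the early Wivas changes, so it was borrowed from Sashoar.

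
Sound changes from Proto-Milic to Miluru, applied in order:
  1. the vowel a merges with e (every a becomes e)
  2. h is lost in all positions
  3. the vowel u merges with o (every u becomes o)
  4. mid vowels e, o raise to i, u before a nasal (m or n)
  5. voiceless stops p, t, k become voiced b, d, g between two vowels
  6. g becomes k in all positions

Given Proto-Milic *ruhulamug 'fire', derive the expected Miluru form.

roolimok

Miluru: *ruhulamug
  ruhulamug → ruhulemug   [vowel merger]
  ruhulemug → ruulemug   [h-loss]
  ruulemug → roolemog   [vowel merger]
  roolemog → roolimog   [pre-nasal raising]
  roolimog (rule 5 does not apply)
  roolimog → roolimok   [unconditioned shift]
  giving Miluru roolimok.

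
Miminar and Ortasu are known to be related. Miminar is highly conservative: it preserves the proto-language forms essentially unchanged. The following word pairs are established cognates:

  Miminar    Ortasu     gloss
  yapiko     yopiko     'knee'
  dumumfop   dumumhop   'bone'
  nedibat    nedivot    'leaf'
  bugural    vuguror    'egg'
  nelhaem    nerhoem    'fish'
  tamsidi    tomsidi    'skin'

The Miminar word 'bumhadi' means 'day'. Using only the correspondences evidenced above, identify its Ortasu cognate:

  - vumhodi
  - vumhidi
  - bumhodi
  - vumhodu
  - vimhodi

bugural ~ vuguror — Miminar b corresponds to Ortasu v word-initially before a back vowel.
nedibat ~ nedivot, bugural ~ vuguror — Miminar a corresponds to Ortasu o after a consonant, before a consonant other than r, m, n, p, b, f, v.
Applying these to Miminar 'bumhadi':
  bumhadi → vumhadi   (b→v word-initially before a back vowel)
  vumhadi → vumhodi   (a→o after a consonant, before a consonant other than r, m, n, p, b, f, v)
So the Ortasu cognate is 'vumhodi'.

vumhodi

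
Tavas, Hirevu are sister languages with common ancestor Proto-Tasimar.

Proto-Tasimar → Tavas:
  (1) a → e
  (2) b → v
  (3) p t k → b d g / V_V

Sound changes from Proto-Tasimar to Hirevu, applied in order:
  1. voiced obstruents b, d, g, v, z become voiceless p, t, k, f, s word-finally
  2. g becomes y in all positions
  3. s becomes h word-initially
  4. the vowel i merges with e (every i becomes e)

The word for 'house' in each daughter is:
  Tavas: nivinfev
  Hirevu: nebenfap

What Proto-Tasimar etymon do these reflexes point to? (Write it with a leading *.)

*nibinfab

Position 7: Tavas has e, Hirevu has a. Hirevu preserves a here (none of its changes turn any other segment into a), so the proto-segment is *a.
Position 8: Tavas has v, Hirevu has p. Taking the neighbouring segments as reconstructed: Tavas v could go back to *b or *v; Hirevu p could go back to *p or *b — the one source consistent with every daughter is *b.
This points to *nibinfab. Verify forward in each daughter:
Tavas: start from *nibinfab.
  rule 1 (vowel merger): nibinfab → nibinfeb
  rule 2 (unconditioned shift): nibinfeb → nivinfev
  rule 3: no change — nivinfev
  ⇒ Tavas nivinfev
Hirevu: *nibinfab
  nibinfab → nibinfap   [final devoicing]
  nibinfap (rule 2 does not apply)
  nibinfap (rule 3 does not apply)
  nibinfap → nebenfap   [vowel merger]
  giving Hirevu nebenfap.
*nibinfab is the unique common source.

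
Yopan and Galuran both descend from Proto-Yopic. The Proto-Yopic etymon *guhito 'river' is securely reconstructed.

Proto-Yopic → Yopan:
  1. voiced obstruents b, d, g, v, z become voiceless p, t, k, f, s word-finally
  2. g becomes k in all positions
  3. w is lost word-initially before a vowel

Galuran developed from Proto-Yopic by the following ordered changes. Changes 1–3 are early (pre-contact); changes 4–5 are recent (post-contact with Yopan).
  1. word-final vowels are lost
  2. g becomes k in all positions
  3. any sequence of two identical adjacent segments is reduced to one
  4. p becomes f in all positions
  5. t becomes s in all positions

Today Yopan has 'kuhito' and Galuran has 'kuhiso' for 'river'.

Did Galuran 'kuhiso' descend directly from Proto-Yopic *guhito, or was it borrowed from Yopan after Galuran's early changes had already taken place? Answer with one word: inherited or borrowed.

If inherited, *guhito would pass through all of Galuran's changes:
Galuran: *guhito > guhit > kuhit > kuhis  (by apocope, unconditioned shift, unconditioned shift)
If borrowed from Yopan 'kuhito' after the early changes, it would undergo only the recent ones:
  rule 4 (unconditioned shift): no change (kuhito)
  rule 5 (unconditioned shift): kuhito → kuhiso
  ⇒ as a loan: kuhiso
Galuran 'kuhiso' matches the loan outcome 'kuhiso', not the inherited 'kuhis' — it skipped the early Galuran changes, so it was borrowed from Yopan.

borrowed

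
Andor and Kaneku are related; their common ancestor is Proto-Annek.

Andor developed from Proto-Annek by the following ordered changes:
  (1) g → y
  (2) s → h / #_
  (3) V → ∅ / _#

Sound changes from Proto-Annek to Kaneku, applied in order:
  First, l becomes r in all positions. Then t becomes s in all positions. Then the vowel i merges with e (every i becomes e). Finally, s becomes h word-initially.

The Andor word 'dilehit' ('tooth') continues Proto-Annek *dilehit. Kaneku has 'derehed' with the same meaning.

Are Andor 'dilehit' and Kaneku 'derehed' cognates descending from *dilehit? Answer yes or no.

no

Derive the expected Kaneku reflex of *dilehit:
Kaneku: start from *dilehit.
  rule 1 (unconditioned shift): dilehit → direhit
  rule 2 (unconditioned shift): direhit → direhis
  rule 3 (vowel merger): direhis → derehes
  rule 4: no change — derehes
  ⇒ Kaneku derehes
The regular Kaneku reflex would be 'derehes', but the attested form is 'derehed'. The correspondence is irregular, so they are not cognates (the Kaneku form has a different source).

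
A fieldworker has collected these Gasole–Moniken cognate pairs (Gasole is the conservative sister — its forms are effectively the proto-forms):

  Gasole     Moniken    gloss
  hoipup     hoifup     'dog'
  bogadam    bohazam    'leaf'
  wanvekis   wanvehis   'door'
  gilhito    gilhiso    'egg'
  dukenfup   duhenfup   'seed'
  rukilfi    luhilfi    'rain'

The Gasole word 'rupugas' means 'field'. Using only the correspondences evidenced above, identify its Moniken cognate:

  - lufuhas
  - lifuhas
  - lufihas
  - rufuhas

lufuhas

rukilfi ~ luhilfi — Gasole r corresponds to Moniken l word-initially before a back vowel.
hoipup ~ hoifup — Gasole p corresponds to Moniken f between vowels (before a back vowel).
bogadam ~ bohazam — Gasole g corresponds to Moniken h between vowels (before a back vowel).
Applying these to Gasole 'rupugas':
  rupugas → lupugas   (r→l word-initially before a back vowel)
  lupugas → lufugas   (p→f between vowels (before a back vowel))
  lufugas → lufuhas   (g→h between vowels (before a back vowel))
So the Moniken cognate is 'lufuhas'.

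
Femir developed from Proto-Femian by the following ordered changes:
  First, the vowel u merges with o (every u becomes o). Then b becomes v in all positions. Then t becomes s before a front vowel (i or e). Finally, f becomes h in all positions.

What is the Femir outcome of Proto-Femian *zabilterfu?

zavilserho

Femir: start from *zabilterfu.
  rule 1 (vowel merger): zabilterfu → zabilterfo
  rule 2 (unconditioned shift): zabilterfo → zavilterfo
  rule 3 (palatalisation): zavilterfo → zavilserfo
  rule 4 (unconditioned shift): zavilserfo → zavilserho
  ⇒ Femir zavilserho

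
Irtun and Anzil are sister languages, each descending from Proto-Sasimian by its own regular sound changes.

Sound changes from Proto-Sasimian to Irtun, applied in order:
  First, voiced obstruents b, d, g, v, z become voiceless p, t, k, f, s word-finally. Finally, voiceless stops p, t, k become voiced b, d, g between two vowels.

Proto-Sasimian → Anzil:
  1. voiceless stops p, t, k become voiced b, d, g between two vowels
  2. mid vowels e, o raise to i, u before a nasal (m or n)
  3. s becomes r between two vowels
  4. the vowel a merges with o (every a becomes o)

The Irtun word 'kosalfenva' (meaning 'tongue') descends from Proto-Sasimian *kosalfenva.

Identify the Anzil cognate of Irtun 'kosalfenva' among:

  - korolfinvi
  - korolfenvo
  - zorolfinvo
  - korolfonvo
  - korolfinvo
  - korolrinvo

Anzil: *kosalfenva > kosalfinva > koralfinva > korolfinvo  (by pre-nasal raising, rhotacism, vowel merger)

korolfinvo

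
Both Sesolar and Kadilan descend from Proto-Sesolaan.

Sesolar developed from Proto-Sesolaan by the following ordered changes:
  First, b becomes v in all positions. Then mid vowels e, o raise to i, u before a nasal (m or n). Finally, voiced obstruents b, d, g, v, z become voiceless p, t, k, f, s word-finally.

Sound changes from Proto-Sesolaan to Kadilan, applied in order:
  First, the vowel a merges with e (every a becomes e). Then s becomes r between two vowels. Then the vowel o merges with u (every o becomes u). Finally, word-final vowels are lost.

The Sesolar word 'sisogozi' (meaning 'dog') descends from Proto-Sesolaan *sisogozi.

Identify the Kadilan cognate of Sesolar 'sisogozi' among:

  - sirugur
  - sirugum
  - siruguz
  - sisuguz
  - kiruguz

Kadilan: start from *sisogozi.
  rule 1: no change — sisogozi
  rule 2 (rhotacism): sisogozi → sirogozi
  rule 3 (vowel merger): sirogozi → siruguzi
  rule 4 (apocope): siruguzi → siruguz
  ⇒ Kadilan siruguz
Among the options, 'siruguz' alone shows every Kadilan change applied in order.

siruguz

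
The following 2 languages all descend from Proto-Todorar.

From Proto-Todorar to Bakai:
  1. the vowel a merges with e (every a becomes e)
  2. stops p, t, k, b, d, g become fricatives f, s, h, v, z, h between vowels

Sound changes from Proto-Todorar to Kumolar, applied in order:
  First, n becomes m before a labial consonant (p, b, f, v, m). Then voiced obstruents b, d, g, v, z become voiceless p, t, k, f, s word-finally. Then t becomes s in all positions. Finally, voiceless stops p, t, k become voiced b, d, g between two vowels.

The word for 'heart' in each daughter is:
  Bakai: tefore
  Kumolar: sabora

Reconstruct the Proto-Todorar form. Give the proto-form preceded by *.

*tapora

Position 3: Bakai has f, Kumolar has b. Taking the neighbouring segments as reconstructed: Bakai f could go back to *p or *f; Kumolar b could go back to *p or *b — the one source consistent with every daughter is *p.
Position 6: Bakai has e, Kumolar has a. Kumolar preserves a here (none of its changes turn any other segment into a), so the proto-segment is *a.
Position 2: Bakai has e, Kumolar has a. Kumolar preserves a here (none of its changes turn any other segment into a), so the proto-segment is *a.
Verify the candidate proto-form against each daughter:
Bakai: start from *tapora.
  rule 1 (vowel merger): tapora → tepore
  rule 2 (intervocalic lenition): tepore → tefore
  ⇒ Bakai tefore
Kumolar: *tapora
  tapora (rule 1 does not apply)
  tapora (rule 2 does not apply)
  tapora → sapora   [unconditioned shift]
  sapora → sabora   [intervocalic voicing]
  giving Kumolar sabora.
*tapora is the unique common source.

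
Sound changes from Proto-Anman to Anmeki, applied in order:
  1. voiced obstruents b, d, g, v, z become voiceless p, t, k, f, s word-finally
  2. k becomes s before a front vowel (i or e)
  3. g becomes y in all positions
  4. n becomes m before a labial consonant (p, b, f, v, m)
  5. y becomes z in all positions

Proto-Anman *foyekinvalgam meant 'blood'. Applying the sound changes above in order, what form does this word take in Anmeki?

fozesimvalzam

Anmeki: *foyekinvalgam > foyesinvalgam > foyesinvalyam > foyesimvalyam > fozesimvalzam  (by palatalisation, unconditioned shift, nasal place assimilation, unconditioned shift)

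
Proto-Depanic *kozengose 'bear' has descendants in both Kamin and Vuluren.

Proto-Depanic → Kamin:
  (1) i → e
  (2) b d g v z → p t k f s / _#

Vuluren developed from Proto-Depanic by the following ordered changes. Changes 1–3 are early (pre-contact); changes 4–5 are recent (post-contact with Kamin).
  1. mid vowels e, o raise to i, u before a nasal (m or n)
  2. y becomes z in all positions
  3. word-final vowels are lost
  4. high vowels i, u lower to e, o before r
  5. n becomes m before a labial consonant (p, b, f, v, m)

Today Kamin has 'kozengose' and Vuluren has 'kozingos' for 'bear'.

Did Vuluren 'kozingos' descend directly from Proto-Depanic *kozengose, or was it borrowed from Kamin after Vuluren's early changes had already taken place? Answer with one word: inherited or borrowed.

inherited

If inherited, *kozengose would pass through all of Vuluren's changes:
Vuluren: start from *kozengose.
  rule 1 (pre-nasal raising): kozengose → kozingose
  rule 2: no change — kozingose
  rule 3 (apocope): kozingose → kozingos
  rule 4: no change — kozingos
  rule 5: no change — kozingos
  ⇒ Vuluren kozingos
If borrowed from Kamin 'kozengose' after the early changes, it would undergo only the recent ones:
  rule 4 (pre-rhotic lowering): no change (kozengose)
  rule 5 (nasal place assimilation): no change (kozengose)
  ⇒ as a loan: kozengose
Vuluren 'kozingos' matches the inherited outcome exactly, so it is an inherited cognate, not a loan.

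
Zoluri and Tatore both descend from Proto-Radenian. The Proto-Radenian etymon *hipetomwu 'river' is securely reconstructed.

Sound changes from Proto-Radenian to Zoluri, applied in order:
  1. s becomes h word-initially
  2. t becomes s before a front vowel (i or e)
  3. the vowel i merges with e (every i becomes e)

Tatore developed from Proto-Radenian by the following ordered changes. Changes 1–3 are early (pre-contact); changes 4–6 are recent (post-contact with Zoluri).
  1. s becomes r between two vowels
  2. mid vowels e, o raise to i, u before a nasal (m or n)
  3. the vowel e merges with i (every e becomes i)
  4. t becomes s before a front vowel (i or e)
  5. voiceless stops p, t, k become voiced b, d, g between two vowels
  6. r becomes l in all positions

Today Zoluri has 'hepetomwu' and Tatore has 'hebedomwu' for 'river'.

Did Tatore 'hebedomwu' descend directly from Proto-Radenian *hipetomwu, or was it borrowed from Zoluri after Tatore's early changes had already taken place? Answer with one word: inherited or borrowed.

If inherited, *hipetomwu would pass through all of Tatore's changes:
Tatore: start from *hipetomwu.
  rule 1: no change — hipetomwu
  rule 2 (pre-nasal raising): hipetomwu → hipetumwu
  rule 3 (vowel merger): hipetumwu → hipitumwu
  rule 4: no change — hipitumwu
  rule 5 (intervocalic voicing): hipitumwu → hibidumwu
  rule 6: no change — hibidumwu
  ⇒ Tatore hibidumwu
If borrowed from Zoluri 'hepetomwu' after the early changes, it would undergo only the recent ones:
  rule 4 (palatalisation): no change (hepetomwu)
  rule 5 (intervocalic voicing): hepetomwu → hebedomwu
  rule 6 (unconditioned shift): no change (hebedomwu)
  ⇒ as a loan: hebedomwu
Tatore 'hebedomwu' matches the loan outcome 'hebedomwu', not the inherited 'hibidumwu' — it skipped the early Tatore changes, so it was borrowed from Zoluri.

borrowed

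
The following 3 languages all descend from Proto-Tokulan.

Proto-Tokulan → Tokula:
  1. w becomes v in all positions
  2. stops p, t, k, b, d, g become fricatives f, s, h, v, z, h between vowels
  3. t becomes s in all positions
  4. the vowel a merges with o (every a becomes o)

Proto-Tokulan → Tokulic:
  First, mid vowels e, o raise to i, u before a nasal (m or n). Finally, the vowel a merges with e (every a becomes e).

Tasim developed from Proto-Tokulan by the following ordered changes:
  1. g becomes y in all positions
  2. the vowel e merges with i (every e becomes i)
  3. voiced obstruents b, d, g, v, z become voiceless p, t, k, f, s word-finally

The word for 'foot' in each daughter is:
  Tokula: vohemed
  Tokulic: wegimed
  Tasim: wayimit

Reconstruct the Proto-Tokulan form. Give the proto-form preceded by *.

Position 3: Tokula has h, Tokulic has g, Tasim has y. Tokulic preserves g here (none of its changes turn any other segment into g), so the proto-segment is *g.
Position 1: Tokula has v, Tokulic has w, Tasim has w. Tokulic preserves w here (none of its changes turn any other segment into w), so the proto-segment is *w.
Continuing position by position gives *wagemed; check it forward:
Tokula: *wagemed > vagemed > vahemed > vohemed  (by unconditioned shift, intervocalic lenition, vowel merger)
Tokulic: start from *wagemed.
  rule 1 (pre-nasal raising): wagemed → wagimed
  rule 2 (vowel merger): wagimed → wegimed
  ⇒ Tokulic wegimed
Tasim: *wagemed > wayemed > wayimid > wayimit  (by unconditioned shift, vowel merger, final devoicing)
No other proto-form is consistent with every reflex, so the reconstruction is *wagemed.

*wagemed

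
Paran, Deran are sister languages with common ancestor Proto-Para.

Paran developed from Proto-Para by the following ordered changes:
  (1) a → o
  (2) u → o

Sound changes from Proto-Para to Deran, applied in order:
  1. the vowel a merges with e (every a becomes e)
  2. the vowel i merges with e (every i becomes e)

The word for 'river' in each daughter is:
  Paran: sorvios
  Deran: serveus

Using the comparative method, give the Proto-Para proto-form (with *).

Position 5: Paran has i, Deran has e. Paran preserves i here (none of its changes turn any other segment into i), so the proto-segment is *i.
Position 6: Paran has o, Deran has u. Deran preserves u here (none of its changes turn any other segment into u), so the proto-segment is *u.
This points to *sarvius. Verify forward in each daughter:
Paran: start from *sarvius.
  rule 1 (vowel merger): sarvius → sorvius
  rule 2 (vowel merger): sorvius → sorvios
  ⇒ Paran sorvios
Deran: *sarvius
  sarvius → servius   [vowel merger]
  servius → serveus   [vowel merger]
  giving Deran serveus.
Only *sarvius yields all of Paran sorvios, Deran serveus.

*sarvius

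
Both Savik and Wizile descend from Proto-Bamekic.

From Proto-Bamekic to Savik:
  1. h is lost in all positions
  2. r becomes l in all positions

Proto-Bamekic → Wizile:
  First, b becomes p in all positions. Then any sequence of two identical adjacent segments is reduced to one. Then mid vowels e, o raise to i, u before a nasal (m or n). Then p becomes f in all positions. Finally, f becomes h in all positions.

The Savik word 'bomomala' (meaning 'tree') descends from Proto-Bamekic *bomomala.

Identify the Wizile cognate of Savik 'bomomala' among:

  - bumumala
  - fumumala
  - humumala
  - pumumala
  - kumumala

humumala

Wizile: start from *bomomala.
  rule 1 (unconditioned shift): bomomala → pomomala
  rule 2: no change — pomomala
  rule 3 (pre-nasal raising): pomomala → pumumala
  rule 4 (unconditioned shift): pumumala → fumumala
  rule 5 (unconditioned shift): fumumala → humumala
  ⇒ Wizile humumala
Only 'humumala' matches the regular Wizile development of *bomomala.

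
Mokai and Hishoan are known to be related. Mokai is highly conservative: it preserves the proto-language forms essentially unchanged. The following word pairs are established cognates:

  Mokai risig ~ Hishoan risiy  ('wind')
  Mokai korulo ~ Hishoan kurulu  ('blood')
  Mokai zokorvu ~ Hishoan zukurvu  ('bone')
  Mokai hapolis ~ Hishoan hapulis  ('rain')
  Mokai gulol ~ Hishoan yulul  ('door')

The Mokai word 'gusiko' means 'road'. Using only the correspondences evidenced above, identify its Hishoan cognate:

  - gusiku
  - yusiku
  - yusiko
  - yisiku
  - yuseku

yusiku

gulol ~ yulul — Mokai g corresponds to Hishoan y word-initially before a back vowel.
korulo ~ kurulu — Mokai o corresponds to Hishoan u word-finally.
Applying these to Mokai 'gusiko':
  gusiko → yusiko   (g→y word-initially before a back vowel)
  yusiko → yusiku   (o→u word-finally)
So the Hishoan cognate is 'yusiku'.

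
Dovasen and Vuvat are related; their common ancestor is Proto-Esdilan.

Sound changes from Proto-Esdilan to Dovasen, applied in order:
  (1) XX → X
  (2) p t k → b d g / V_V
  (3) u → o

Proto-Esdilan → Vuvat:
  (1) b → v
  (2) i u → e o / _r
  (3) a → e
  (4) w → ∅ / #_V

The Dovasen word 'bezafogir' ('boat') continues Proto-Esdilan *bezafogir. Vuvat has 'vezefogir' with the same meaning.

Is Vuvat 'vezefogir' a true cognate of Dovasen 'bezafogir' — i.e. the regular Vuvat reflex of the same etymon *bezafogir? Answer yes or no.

no

Derive the expected Vuvat reflex of *bezafogir:
Vuvat: start from *bezafogir.
  rule 1 (unconditioned shift): bezafogir → vezafogir
  rule 2 (pre-rhotic lowering): vezafogir → vezafoger
  rule 3 (vowel merger): vezafoger → vezefoger
  rule 4: no change — vezefoger
  ⇒ Vuvat vezefoger
The regular Vuvat reflex would be 'vezefoger', but the attested form is 'vezefogir'. The correspondence is irregular, so they are not cognates (the Vuvat form has a different source).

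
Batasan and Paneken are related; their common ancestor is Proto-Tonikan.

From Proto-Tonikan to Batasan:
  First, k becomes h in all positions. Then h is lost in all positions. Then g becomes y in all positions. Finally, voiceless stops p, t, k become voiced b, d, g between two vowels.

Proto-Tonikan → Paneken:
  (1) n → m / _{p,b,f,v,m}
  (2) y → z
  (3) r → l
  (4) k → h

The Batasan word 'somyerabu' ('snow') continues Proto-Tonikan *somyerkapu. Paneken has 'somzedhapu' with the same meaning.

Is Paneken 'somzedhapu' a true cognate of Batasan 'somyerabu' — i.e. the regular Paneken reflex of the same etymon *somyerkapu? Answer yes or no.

Derive the expected Paneken reflex of *somyerkapu:
Paneken: *somyerkapu > somzerkapu > somzelkapu > somzelhapu  (by unconditioned shift, unconditioned shift, unconditioned shift)
The regular Paneken reflex would be 'somzelhapu', but the attested form is 'somzedhapu'. The correspondence is irregular, so they are not cognates (the Paneken form has a different source).

no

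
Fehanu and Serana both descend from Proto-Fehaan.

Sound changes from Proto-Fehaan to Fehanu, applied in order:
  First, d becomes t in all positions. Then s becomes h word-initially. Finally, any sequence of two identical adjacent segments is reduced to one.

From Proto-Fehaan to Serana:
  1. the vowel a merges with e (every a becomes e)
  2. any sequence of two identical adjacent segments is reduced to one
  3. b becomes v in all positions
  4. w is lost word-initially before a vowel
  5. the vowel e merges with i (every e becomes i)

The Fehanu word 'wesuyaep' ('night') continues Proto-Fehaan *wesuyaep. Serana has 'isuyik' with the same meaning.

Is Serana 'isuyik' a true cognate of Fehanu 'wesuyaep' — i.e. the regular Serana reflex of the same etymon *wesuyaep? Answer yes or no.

no

Derive the expected Serana reflex of *wesuyaep:
Serana: *wesuyaep
  wesuyaep → wesuyeep   [vowel merger]
  wesuyeep → wesuyep   [degemination]
  wesuyep (rule 3 does not apply)
  wesuyep → esuyep   [glide loss]
  esuyep → isuyip   [vowel merger]
  giving Serana isuyip.
The regular Serana reflex would be 'isuyip', but the attested form is 'isuyik'. The correspondence is irregular, so they are not cognates (the Serana form has a different source).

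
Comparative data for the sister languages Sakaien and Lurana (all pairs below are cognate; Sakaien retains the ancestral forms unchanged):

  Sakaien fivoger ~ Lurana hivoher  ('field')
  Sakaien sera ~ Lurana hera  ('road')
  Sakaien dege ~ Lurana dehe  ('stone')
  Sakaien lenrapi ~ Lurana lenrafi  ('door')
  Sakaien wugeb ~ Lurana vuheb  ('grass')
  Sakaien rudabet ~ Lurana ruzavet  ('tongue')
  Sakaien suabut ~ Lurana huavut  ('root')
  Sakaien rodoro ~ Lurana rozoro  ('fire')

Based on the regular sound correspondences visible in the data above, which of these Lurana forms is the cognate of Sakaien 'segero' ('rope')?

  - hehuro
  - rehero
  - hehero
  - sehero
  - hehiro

sera ~ hera — Sakaien s corresponds to Lurana h word-initially before a front vowel.
fivoger ~ hivoher, dege ~ dehe — Sakaien g corresponds to Lurana h between vowels (before a front vowel).
Applying these to Sakaien 'segero':
  segero → hegero   (s→h word-initially before a front vowel)
  hegero → hehero   (g→h between vowels (before a front vowel))
So the Lurana cognate is 'hehero'.

hehero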